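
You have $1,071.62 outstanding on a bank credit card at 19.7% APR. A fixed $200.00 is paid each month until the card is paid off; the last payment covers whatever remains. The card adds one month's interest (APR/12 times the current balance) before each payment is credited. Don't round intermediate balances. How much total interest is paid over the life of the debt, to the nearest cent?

$59.64

Monthly rate r = 19.7%/12 = 1.64167% = 0.0164167.
Payoff takes n = ⌈−ln(1 − rB₀/P)/ln(1+r)⌉ = ⌈5.654⌉ = 6 payments; the last is $131.26.
Total paid = 5·$200.00 + $131.26 = $1,131.26.
Total interest = total paid − principal = $1,131.26 − $1,071.62 = $59.64.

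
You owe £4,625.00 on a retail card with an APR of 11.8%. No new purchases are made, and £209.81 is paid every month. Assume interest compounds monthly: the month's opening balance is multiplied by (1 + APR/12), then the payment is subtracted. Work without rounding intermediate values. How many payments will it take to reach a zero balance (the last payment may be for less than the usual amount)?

Monthly rate r = 11.8%/12 = 0.983333% = 0.00983333.
Recurrence: B ← B·(1+r) − £209.81.
Month 1: interest £45.48; balance after payment £4,460.67.
Month 2: interest £43.86; balance after payment £4,294.72.
Closed form: n = −ln(1 − rB₀/P)/ln(1+r) = −ln(0.78324)/ln(1.00983) ≈ 24.968, so the balance reaches zero during payment 25.

25 months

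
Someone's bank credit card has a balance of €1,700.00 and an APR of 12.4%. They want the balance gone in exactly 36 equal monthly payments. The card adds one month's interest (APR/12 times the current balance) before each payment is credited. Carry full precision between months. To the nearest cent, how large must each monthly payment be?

€56.79

Monthly rate r = 12.4%/12 = 1.03333% = 0.0103333.
Level-payment amortization: P = B₀·r / (1 − (1+r)^(−n)) = 1700.00·0.0103333 / (1 − 1.01033^(−36)).
Denominator 1 − (1+r)^(−36) = 0.309328619.
P = 17.5667 / 0.309328619 ≈ 56.79.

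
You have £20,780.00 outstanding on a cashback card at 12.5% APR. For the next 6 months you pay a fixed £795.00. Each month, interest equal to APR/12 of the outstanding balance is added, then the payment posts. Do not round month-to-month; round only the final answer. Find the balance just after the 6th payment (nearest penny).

Monthly rate r = 12.5%/12 = 1.04167% = 0.0104167.
Each month: B ← B·(1+r) − £795.00.
Month 1: interest £216.46; balance after payment £20,201.46.
Month 2: interest £210.43; balance after payment £19,616.89.
Month 3: interest £204.34; balance after payment £19,026.23.
Month 4: interest £198.19; balance after payment £18,429.42.
Month 5: interest £191.97; balance after payment £17,826.40.
Month 6: interest £185.69; balance after payment £17,217.09.

£17,217.09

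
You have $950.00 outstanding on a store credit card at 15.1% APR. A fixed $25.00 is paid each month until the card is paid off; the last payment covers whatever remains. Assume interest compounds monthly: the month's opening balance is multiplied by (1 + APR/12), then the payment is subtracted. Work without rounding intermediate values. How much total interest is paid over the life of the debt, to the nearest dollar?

$350

Monthly rate r = 15.1%/12 = 1.25833% = 0.0125833.
Payoff takes n = ⌈−ln(1 − rB₀/P)/ln(1+r)⌉ = ⌈52.013⌉ = 53 payments; the last is $0.31.
Total paid = 52·$25.00 + $0.31 = $1,300.31.
Total interest = total paid − principal = $1,300.31 − $950.00 = $350.31.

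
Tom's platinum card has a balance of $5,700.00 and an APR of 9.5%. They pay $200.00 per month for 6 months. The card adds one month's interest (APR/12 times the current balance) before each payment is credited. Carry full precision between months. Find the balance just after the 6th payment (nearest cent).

$4,752.16

Monthly rate r = 9.5%/12 = 0.791667% = 0.00791667.
Each month: B ← B·(1+r) − $200.00.
Month 1: interest $45.13; balance after payment $5,545.12.
Month 2: interest $43.90; balance after payment $5,389.02.
Month 3: interest $42.66; balance after payment $5,231.69.
Month 4: interest $41.42; balance after payment $5,073.10.
Month 5: interest $40.16; balance after payment $4,913.27.
Month 6: interest $38.90; balance after payment $4,752.16.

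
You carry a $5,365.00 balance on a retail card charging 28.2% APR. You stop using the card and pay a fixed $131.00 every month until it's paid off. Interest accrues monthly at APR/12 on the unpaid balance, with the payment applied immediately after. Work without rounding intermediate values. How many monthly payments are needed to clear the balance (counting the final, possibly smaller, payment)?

Monthly rate r = 28.2%/12 = 2.35% = 0.0235.
Recurrence: B ← B·(1+r) − $131.00.
Month 1: interest $126.08; balance after payment $5,360.08.
Month 2: interest $125.96; balance after payment $5,355.04.
Closed form: n = −ln(1 − rB₀/P)/ln(1+r) = −ln(0.037576)/ln(1.0235) ≈ 141.268, so the balance reaches zero during payment 142.

142 months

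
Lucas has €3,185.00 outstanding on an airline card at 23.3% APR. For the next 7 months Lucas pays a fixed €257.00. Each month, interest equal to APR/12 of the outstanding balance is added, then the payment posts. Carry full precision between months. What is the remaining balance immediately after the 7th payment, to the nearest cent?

Monthly rate r = 23.3%/12 = 1.94167% = 0.0194167.
Each month: B ← B·(1+r) − €257.00.
Month 1: interest €61.84; balance after payment €2,989.84.
Month 2: interest €58.05; balance after payment €2,790.89.
Month 3: interest €54.19; balance after payment €2,588.08.
Month 4: interest €50.25; balance after payment €2,381.34.
Month 5: interest €46.24; balance after payment €2,170.57.
Month 6: interest €42.15; balance after payment €1,955.72.
Month 7: interest €37.97; balance after payment €1,736.69.

€1,736.69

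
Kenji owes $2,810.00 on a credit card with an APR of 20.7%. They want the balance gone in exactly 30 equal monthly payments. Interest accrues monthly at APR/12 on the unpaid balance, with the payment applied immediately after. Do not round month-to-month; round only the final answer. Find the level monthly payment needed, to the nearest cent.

Monthly rate r = 20.7%/12 = 1.725% = 0.01725.
Level-payment amortization: P = B₀·r / (1 − (1+r)^(−n)) = 2810.00·0.01725 / (1 − 1.01725^(−30)).
Denominator 1 − (1+r)^(−30) = 0.401355435.
P = 48.4725 / 0.401355435 ≈ 120.77.

$120.77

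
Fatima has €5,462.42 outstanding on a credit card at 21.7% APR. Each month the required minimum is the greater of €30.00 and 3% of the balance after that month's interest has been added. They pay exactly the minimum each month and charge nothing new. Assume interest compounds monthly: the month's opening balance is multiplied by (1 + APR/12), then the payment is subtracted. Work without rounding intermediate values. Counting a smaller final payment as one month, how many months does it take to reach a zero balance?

Monthly rate r = 21.7%/12 = 1.80833% = 0.0180833.
While 3% of the post-interest balance exceeds €30.00, each month B ← (B·(1+r))·(1 − 0.03), i.e. B shrinks by the factor (1+r)·0.97 = 0.98754.
This holds for months 1–137. Entering month 138 the balance is €980.46; 3% of the post-interest balance is now below €30.00, so the flat €30.00 minimum applies from here.
From month 138 a fixed €30.00 at rate r clears €980.46 in 50 more payments. Total: 137 + 50 = 187 months.

187 months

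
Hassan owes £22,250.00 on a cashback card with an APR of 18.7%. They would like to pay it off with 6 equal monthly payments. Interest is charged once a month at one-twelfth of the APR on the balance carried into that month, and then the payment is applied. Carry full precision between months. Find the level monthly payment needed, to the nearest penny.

£3,913.20

Monthly rate r = 18.7%/12 = 1.55833% = 0.0155833.
Level-payment amortization: P = B₀·r / (1 − (1+r)^(−n)) = 22250.00·0.0155833 / (1 − 1.01558^(−6)).
Denominator 1 − (1+r)^(−6) = 0.0886050675.
P = 346.729 / 0.0886050675 ≈ 3913.20.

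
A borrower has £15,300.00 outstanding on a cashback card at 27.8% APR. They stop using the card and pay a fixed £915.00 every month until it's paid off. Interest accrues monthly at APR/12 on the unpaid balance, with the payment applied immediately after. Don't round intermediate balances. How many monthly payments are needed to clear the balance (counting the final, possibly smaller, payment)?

Monthly rate r = 27.8%/12 = 2.31667% = 0.0231667.
Recurrence: B ← B·(1+r) − £915.00.
Month 1: interest £354.45; balance after payment £14,739.45.
Month 2: interest £341.46; balance after payment £14,165.91.
Closed form: n = −ln(1 − rB₀/P)/ln(1+r) = −ln(0.61262)/ln(1.02317) ≈ 21.395, so the balance reaches zero during payment 22.

22 payments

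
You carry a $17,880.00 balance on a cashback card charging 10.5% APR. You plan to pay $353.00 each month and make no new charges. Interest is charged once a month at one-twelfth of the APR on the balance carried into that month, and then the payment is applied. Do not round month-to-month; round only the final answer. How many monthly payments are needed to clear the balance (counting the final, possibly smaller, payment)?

68 months

Monthly rate r = 10.5%/12 = 0.875% = 0.00875.
Recurrence: B ← B·(1+r) − $353.00.
Month 1: interest $156.45; balance after payment $17,683.45.
Month 2: interest $154.73; balance after payment $17,485.18.
Closed form: n = −ln(1 − rB₀/P)/ln(1+r) = −ln(0.5568)/ln(1.00875) ≈ 67.212, so the balance reaches zero during payment 68.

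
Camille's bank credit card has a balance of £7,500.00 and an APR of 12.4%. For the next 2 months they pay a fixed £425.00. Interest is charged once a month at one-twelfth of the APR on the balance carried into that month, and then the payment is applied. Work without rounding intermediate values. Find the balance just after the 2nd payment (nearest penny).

£6,801.41

Monthly rate r = 12.4%/12 = 1.03333% = 0.0103333.
Each month: B ← B·(1+r) − £425.00.
Month 1: interest £77.50; balance after payment £7,152.50.
Month 2: interest £73.91; balance after payment £6,801.41.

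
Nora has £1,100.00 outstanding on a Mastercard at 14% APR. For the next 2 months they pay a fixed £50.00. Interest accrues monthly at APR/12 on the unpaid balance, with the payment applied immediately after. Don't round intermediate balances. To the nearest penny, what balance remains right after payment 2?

Monthly rate r = 14%/12 = 1.16667% = 0.0116667.
Each month: B ← B·(1+r) − £50.00.
Month 1: interest £12.83; balance after payment £1,062.83.
Month 2: interest £12.40; balance after payment £1,025.23.

£1,025.23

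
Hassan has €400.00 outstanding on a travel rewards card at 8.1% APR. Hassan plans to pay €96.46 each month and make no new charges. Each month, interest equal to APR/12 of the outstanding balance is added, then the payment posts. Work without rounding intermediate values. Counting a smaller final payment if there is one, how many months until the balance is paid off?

Monthly rate r = 8.1%/12 = 0.675% = 0.00675.
Recurrence: B ← B·(1+r) − €96.46.
Month 1: interest €2.70; balance after payment €306.24.
Month 2: interest €2.07; balance after payment €211.85.
Month 3: interest €1.43; balance after payment €116.82.
Month 4: interest €0.79; balance after payment €21.15.
Month 5: interest €0.14; balance after payment €0.00.

5 payments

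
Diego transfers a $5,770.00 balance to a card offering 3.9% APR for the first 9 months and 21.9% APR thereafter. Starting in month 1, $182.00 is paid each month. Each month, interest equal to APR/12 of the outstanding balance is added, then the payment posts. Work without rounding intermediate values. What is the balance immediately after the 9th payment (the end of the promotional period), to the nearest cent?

Promo months 1–9 at r₀ = 3.9%/12 = 0.00325; months 10+ at r₁ = 21.9%/12 = 0.01825.
After month 9: iterate B ← B·(1+r₀) − $182.00 for 9 months → $4,281.53.

$4,281.53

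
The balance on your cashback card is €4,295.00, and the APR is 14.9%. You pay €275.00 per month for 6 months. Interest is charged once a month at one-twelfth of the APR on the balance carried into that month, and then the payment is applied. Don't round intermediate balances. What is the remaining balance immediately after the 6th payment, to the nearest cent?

Monthly rate r = 14.9%/12 = 1.24167% = 0.0124167.
Each month: B ← B·(1+r) − €275.00.
Month 1: interest €53.33; balance after payment €4,073.33.
Month 2: interest €50.58; balance after payment €3,848.91.
Month 3: interest €47.79; balance after payment €3,621.70.
Month 4: interest €44.97; balance after payment €3,391.67.
Month 5: interest €42.11; balance after payment €3,158.78.
Month 6: interest €39.22; balance after payment €2,923.00.

€2,923.00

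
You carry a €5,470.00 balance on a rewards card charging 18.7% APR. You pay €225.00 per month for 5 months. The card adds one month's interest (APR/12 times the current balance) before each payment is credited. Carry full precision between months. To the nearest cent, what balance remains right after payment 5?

Monthly rate r = 18.7%/12 = 1.55833% = 0.0155833.
Each month: B ← B·(1+r) − €225.00.
Month 1: interest €85.24; balance after payment €5,330.24.
Month 2: interest €83.06; balance after payment €5,188.30.
Month 3: interest €80.85; balance after payment €5,044.15.
Month 4: interest €78.60; balance after payment €4,897.76.
Month 5: interest €76.32; balance after payment €4,749.08.

€4,749.08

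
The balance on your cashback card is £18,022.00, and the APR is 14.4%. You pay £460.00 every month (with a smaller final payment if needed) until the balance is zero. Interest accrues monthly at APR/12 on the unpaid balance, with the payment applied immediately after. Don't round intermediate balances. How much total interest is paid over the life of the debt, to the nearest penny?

Monthly rate r = 14.4%/12 = 1.2% = 0.012.
Payoff takes n = ⌈−ln(1 − rB₀/P)/ln(1+r)⌉ = ⌈53.245⌉ = 54 payments; the last is £113.37.
Total paid = 53·£460.00 + £113.37 = £24,493.37.
Total interest = total paid − principal = £24,493.37 − £18,022.00 = £6,471.37.

£6,471.37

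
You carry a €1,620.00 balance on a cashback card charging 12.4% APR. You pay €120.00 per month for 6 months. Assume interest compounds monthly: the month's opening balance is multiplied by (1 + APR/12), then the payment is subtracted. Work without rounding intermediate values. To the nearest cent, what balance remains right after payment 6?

Monthly rate r = 12.4%/12 = 1.03333% = 0.0103333.
Each month: B ← B·(1+r) − €120.00.
Month 1: interest €16.74; balance after payment €1,516.74.
Month 2: interest €15.67; balance after payment €1,412.41.
Month 3: interest €14.59; balance after payment €1,307.01.
Month 4: interest €13.51; balance after payment €1,200.51.
Month 5: interest €12.41; balance after payment €1,092.92.
Month 6: interest €11.29; balance after payment €984.21.

€984.21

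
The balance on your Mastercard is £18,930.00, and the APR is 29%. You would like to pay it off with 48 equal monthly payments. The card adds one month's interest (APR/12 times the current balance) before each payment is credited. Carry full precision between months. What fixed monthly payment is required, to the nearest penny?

Monthly rate r = 29%/12 = 2.41667% = 0.0241667.
Level-payment amortization: P = B₀·r / (1 − (1+r)^(−n)) = 18930.00·0.0241667 / (1 − 1.02417^(−48)).
Denominator 1 − (1+r)^(−48) = 0.682159356.
P = 457.475 / 0.682159356 ≈ 670.63.

£670.63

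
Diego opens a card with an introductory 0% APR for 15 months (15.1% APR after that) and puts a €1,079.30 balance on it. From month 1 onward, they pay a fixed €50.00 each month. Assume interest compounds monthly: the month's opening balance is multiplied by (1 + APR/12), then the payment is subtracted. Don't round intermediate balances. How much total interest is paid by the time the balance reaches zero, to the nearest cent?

€16.63

Promo months 1–15 at r₀ = 0%/12 = 0; months 16+ at r₁ = 15.1%/12 = 0.0125833.
After month 15 (no interest yet): B = €1,079.30 − 15·€50.00 = €329.30.
Then at r₁ with €50.00/mo: n₂ = −ln(1 − r₁·B/P)/ln(1+r₁) ≈ 6.92 → 7 more payments.
Total paid = 21·€50.00 + €45.93 = €1,095.93; interest = €1,095.93 − €1,079.30 = €16.63.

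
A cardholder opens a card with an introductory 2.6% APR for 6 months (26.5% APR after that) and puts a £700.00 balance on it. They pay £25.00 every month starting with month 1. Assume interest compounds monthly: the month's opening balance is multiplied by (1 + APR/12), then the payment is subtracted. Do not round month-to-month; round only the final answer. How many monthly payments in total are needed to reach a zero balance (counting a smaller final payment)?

38 months

Promo months 1–6 at r₀ = 2.6%/12 = 0.00216667; months 7+ at r₁ = 26.5%/12 = 0.0220833.
After month 6: iterate B ← B·(1+r₀) − £25.00 for 6 months → £558.33.
Then at r₁ with £25.00/mo: n₂ = −ln(1 − r₁·B/P)/ln(1+r₁) ≈ 31.11 → 32 more payments.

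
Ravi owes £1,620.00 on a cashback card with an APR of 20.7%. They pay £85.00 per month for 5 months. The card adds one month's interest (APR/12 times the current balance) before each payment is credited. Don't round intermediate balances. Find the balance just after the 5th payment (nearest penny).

£1,324.71

Monthly rate r = 20.7%/12 = 1.725% = 0.01725.
Each month: B ← B·(1+r) − £85.00.
Month 1: interest £27.94; balance after payment £1,562.94.
Month 2: interest £26.96; balance after payment £1,504.91.
Month 3: interest £25.96; balance after payment £1,445.87.
Month 4: interest £24.94; balance after payment £1,385.81.
Month 5: interest £23.91; balance after payment £1,324.71.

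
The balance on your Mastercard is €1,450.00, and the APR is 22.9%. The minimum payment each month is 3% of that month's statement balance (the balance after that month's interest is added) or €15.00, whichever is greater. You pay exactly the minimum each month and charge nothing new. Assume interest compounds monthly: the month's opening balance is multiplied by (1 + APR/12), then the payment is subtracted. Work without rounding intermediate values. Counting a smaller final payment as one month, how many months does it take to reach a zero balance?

Monthly rate r = 22.9%/12 = 1.90833% = 0.0190833.
While 3% of the post-interest balance exceeds €15.00, each month B ← (B·(1+r))·(1 − 0.03), i.e. B shrinks by the factor (1+r)·0.97 = 0.98851.
This holds for months 1–94. Entering month 95 the balance is €489.35; 3% of the post-interest balance is now below €15.00, so the flat €15.00 minimum applies from here.
From month 95 a fixed €15.00 at rate r clears €489.35 in 52 more payments. Total: 94 + 52 = 146 months.

146 months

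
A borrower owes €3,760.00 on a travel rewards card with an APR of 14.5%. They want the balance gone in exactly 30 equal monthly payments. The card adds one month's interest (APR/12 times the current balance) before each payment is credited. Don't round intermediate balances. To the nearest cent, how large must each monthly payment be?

Monthly rate r = 14.5%/12 = 1.20833% = 0.0120833.
Level-payment amortization: P = B₀·r / (1 − (1+r)^(−n)) = 3760.00·0.0120833 / (1 − 1.01208^(−30)).
Denominator 1 − (1+r)^(−30) = 0.302552042.
P = 45.4333 / 0.302552042 ≈ 150.17.

€150.17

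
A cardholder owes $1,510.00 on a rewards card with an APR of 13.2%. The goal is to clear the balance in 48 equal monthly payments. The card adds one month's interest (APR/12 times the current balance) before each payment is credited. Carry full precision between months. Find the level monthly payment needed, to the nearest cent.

$40.66

Monthly rate r = 13.2%/12 = 1.1% = 0.011.
Level-payment amortization: P = B₀·r / (1 − (1+r)^(−n)) = 1510.00·0.011 / (1 − 1.011^(−48)).
Denominator 1 − (1+r)^(−48) = 0.408513916.
P = 16.61 / 0.408513916 ≈ 40.66.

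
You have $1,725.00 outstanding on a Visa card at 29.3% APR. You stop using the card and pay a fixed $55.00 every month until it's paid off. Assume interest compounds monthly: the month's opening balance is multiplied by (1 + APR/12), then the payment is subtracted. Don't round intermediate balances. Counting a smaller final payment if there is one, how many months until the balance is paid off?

Monthly rate r = 29.3%/12 = 2.44167% = 0.0244167.
Recurrence: B ← B·(1+r) − $55.00.
Month 1: interest $42.12; balance after payment $1,712.12.
Month 2: interest $41.80; balance after payment $1,698.92.
Closed form: n = −ln(1 − rB₀/P)/ln(1+r) = −ln(0.2342)/ln(1.02442) ≈ 60.172, so the balance reaches zero during payment 61.

61 months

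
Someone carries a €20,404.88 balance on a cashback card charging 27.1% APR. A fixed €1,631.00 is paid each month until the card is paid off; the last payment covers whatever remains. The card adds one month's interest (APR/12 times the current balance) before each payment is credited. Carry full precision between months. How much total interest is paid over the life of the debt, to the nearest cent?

€3,846.45

Monthly rate r = 27.1%/12 = 2.25833% = 0.0225833.
Payoff takes n = ⌈−ln(1 − rB₀/P)/ln(1+r)⌉ = ⌈14.868⌉ = 15 payments; the last is €1,417.33.
Total paid = 14·€1,631.00 + €1,417.33 = €24,251.33.
Total interest = total paid − principal = €24,251.33 − €20,404.88 = €3,846.45.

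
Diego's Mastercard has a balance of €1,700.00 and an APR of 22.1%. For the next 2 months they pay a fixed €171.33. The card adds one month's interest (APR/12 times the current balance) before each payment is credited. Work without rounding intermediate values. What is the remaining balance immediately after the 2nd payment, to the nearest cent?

Monthly rate r = 22.1%/12 = 1.84167% = 0.0184167.
Each month: B ← B·(1+r) − €171.33.
Month 1: interest €31.31; balance after payment €1,559.98.
Month 2: interest €28.73; balance after payment €1,417.38.

€1,417.38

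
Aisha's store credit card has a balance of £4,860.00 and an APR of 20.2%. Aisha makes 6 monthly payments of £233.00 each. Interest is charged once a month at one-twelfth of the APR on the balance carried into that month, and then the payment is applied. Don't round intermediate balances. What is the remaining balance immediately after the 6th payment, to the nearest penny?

£3,913.82

Monthly rate r = 20.2%/12 = 1.68333% = 0.0168333.
Each month: B ← B·(1+r) − £233.00.
Month 1: interest £81.81; balance after payment £4,708.81.
Month 2: interest £79.26; balance after payment £4,555.07.
Month 3: interest £76.68; balance after payment £4,398.75.
Month 4: interest £74.05; balance after payment £4,239.80.
Month 5: interest £71.37; balance after payment £4,078.17.
Month 6: interest £68.65; balance after payment £3,913.82.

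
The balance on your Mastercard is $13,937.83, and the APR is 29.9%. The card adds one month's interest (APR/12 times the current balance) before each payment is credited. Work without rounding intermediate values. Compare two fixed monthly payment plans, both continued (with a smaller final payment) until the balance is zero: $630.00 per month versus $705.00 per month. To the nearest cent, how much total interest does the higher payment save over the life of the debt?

Monthly rate r = 29.9%/12 = 2.49167% = 0.0249167.
At $630.00/mo: n = ⌈−ln(1 − rB₀/P)/ln(1+r)⌉ = 33 payments (last $353.01); total interest = total paid − $13,937.83 = $6,575.18.
At $705.00/mo: 28 payments (last $401.84); total interest $5,499.01.
Interest saved = $6,575.18 − $5,499.01 = $1,076.17.

$1,076.17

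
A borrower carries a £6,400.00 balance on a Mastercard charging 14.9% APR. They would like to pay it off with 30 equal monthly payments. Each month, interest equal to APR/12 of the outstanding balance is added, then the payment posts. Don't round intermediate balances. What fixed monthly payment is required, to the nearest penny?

Monthly rate r = 14.9%/12 = 1.24167% = 0.0124167.
Level-payment amortization: P = B₀·r / (1 − (1+r)^(−n)) = 6400.00·0.0124167 / (1 − 1.01242^(−30)).
Denominator 1 − (1+r)^(−30) = 0.309408196.
P = 79.4667 / 0.309408196 ≈ 256.83.

£256.83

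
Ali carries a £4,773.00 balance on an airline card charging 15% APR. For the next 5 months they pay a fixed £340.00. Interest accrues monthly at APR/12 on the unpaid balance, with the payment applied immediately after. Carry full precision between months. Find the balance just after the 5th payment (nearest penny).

Monthly rate r = 15%/12 = 1.25% = 0.0125.
Each month: B ← B·(1+r) − £340.00.
Month 1: interest £59.66; balance after payment £4,492.66.
Month 2: interest £56.16; balance after payment £4,208.82.
Month 3: interest £52.61; balance after payment £3,921.43.
Month 4: interest £49.02; balance after payment £3,630.45.
Month 5: interest £45.38; balance after payment £3,335.83.

£3,335.83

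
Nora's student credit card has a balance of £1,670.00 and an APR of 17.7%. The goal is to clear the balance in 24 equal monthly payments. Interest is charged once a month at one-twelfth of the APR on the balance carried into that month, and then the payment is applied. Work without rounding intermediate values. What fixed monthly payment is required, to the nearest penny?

Monthly rate r = 17.7%/12 = 1.475% = 0.01475.
Level-payment amortization: P = B₀·r / (1 − (1+r)^(−n)) = 1670.00·0.01475 / (1 − 1.01475^(−24)).
Denominator 1 − (1+r)^(−24) = 0.296308087.
P = 24.6325 / 0.296308087 ≈ 83.13.

£83.13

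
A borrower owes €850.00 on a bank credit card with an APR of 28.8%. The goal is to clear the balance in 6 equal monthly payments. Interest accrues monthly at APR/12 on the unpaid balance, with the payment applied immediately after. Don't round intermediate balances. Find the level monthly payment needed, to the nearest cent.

Monthly rate r = 28.8%/12 = 2.4% = 0.024.
Level-payment amortization: P = B₀·r / (1 − (1+r)^(−n)) = 850.00·0.024 / (1 − 1.024^(−6)).
Denominator 1 − (1+r)^(−6) = 0.132638262.
P = 20.4 / 0.132638262 ≈ 153.80.

€153.80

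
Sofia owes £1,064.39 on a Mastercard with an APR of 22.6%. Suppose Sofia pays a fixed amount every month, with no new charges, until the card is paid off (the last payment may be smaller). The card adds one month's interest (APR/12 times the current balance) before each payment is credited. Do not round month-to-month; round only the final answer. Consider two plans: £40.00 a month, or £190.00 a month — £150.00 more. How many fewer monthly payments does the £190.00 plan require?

32 fewer payments

Monthly rate r = 22.6%/12 = 1.88333% = 0.0188333.
At £40.00/mo: n = ⌈−ln(1 − rB₀/P)/ln(1+r)⌉ = 38 payments (last £11.00); total interest = total paid − £1,064.39 = £426.61.
At £190.00/mo: 6 payments (last £185.43); total interest £71.04.
Payments saved = 38 − 6 = 32.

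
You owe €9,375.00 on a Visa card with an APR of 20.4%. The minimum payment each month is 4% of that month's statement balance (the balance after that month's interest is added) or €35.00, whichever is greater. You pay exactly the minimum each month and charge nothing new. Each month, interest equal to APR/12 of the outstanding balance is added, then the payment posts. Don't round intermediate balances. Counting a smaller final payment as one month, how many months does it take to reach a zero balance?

Monthly rate r = 20.4%/12 = 1.7% = 0.017.
While 4% of the post-interest balance exceeds €35.00, each month B ← (B·(1+r))·(1 − 0.04), i.e. B shrinks by the factor (1+r)·0.96 = 0.97632.
This holds for months 1–100. Entering month 101 the balance is €853.47; 4% of the post-interest balance is now below €35.00, so the flat €35.00 minimum applies from here.
From month 101 a fixed €35.00 at rate r clears €853.47 in 32 more payments. Total: 100 + 32 = 132 months.

132 months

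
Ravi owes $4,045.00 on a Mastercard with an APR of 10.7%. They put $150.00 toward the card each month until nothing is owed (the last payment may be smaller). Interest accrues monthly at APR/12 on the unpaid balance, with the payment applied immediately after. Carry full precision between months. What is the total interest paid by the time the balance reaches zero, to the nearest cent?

Monthly rate r = 10.7%/12 = 0.891667% = 0.00891667.
Payoff takes n = ⌈−ln(1 − rB₀/P)/ln(1+r)⌉ = ⌈30.982⌉ = 31 payments; the last is $147.33.
Total paid = 30·$150.00 + $147.33 = $4,647.33.
Total interest = total paid − principal = $4,647.33 − $4,045.00 = $602.33.

$602.33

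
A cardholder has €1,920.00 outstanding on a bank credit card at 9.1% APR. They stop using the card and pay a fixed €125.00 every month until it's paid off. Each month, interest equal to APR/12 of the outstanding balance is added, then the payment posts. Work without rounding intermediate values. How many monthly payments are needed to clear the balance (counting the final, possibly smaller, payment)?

17 months

Monthly rate r = 9.1%/12 = 0.758333% = 0.00758333.
Recurrence: B ← B·(1+r) − €125.00.
Month 1: interest €14.56; balance after payment €1,809.56.
Month 2: interest €13.72; balance after payment €1,698.28.
Closed form: n = −ln(1 − rB₀/P)/ln(1+r) = −ln(0.88352)/ln(1.00758) ≈ 16.393, so the balance reaches zero during payment 17.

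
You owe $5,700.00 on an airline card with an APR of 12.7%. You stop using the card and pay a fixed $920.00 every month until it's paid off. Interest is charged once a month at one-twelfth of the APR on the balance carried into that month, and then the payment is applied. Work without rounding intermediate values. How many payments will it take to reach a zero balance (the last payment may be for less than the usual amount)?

7 payments

Monthly rate r = 12.7%/12 = 1.05833% = 0.0105833.
Recurrence: B ← B·(1+r) − $920.00.
Month 1: interest $60.33; balance after payment $4,840.32.
Month 2: interest $51.23; balance after payment $3,971.55.
Closed form: n = −ln(1 − rB₀/P)/ln(1+r) = −ln(0.93443)/ln(1.01058) ≈ 6.442, so the balance reaches zero during payment 7.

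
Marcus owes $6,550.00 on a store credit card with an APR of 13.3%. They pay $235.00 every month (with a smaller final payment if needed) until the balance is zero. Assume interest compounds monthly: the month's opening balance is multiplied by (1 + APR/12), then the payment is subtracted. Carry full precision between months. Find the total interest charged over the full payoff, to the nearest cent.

$1,328.12

Monthly rate r = 13.3%/12 = 1.10833% = 0.0110833.
Payoff takes n = ⌈−ln(1 − rB₀/P)/ln(1+r)⌉ = ⌈33.523⌉ = 34 payments; the last is $123.12.
Total paid = 33·$235.00 + $123.12 = $7,878.12.
Total interest = total paid − principal = $7,878.12 − $6,550.00 = $1,328.12.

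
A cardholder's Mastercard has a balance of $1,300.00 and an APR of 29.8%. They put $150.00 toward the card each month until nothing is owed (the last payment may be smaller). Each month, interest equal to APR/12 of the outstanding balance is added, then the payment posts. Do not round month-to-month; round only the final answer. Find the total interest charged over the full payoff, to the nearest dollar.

Monthly rate r = 29.8%/12 = 2.48333% = 0.0248333.
Payoff takes n = ⌈−ln(1 − rB₀/P)/ln(1+r)⌉ = ⌈9.880⌉ = 10 payments; the last is $132.18.
Total paid = 9·$150.00 + $132.18 = $1,482.18.
Total interest = total paid − principal = $1,482.18 − $1,300.00 = $182.18.

$182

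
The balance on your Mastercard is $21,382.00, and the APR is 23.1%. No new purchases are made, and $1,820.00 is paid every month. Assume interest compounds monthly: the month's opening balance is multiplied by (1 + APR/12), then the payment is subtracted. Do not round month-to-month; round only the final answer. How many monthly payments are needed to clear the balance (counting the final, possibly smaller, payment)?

14 months

Monthly rate r = 23.1%/12 = 1.925% = 0.01925.
Recurrence: B ← B·(1+r) − $1,820.00.
Month 1: interest $411.60; balance after payment $19,973.60.
Month 2: interest $384.49; balance after payment $18,538.10.
Closed form: n = −ln(1 − rB₀/P)/ln(1+r) = −ln(0.77384)/ln(1.01925) ≈ 13.446, so the balance reaches zero during payment 14.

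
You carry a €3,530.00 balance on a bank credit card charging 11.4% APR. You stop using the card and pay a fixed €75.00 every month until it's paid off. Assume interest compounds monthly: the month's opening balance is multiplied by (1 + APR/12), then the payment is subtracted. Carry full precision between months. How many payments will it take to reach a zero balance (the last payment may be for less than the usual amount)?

63 months

Monthly rate r = 11.4%/12 = 0.95% = 0.0095.
Recurrence: B ← B·(1+r) − €75.00.
Month 1: interest €33.53; balance after payment €3,488.53.
Month 2: interest €33.14; balance after payment €3,446.68.
Closed form: n = −ln(1 − rB₀/P)/ln(1+r) = −ln(0.55287)/ln(1.0095) ≈ 62.679, so the balance reaches zero during payment 63.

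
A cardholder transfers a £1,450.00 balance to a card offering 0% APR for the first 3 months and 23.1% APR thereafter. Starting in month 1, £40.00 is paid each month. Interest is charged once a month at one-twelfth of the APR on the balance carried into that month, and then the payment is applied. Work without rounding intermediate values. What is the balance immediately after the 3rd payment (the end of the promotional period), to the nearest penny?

Promo months 1–3 at r₀ = 0%/12 = 0; months 4+ at r₁ = 23.1%/12 = 0.01925.
After month 3 (no interest yet): B = £1,450.00 − 3·£40.00 = £1,330.00.

£1,330.00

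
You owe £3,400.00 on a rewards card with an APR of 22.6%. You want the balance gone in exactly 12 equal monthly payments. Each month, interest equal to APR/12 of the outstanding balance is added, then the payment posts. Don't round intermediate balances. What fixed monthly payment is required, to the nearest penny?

Monthly rate r = 22.6%/12 = 1.88333% = 0.0188333.
Level-payment amortization: P = B₀·r / (1 − (1+r)^(−n)) = 3400.00·0.0188333 / (1 − 1.01883^(−12)).
Denominator 1 − (1+r)^(−12) = 0.200603477.
P = 64.0333 / 0.200603477 ≈ 319.20.

£319.20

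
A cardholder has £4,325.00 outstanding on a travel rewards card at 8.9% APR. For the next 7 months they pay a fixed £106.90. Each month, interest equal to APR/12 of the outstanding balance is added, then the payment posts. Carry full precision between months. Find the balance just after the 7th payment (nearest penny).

Monthly rate r = 8.9%/12 = 0.741667% = 0.00741667.
Each month: B ← B·(1+r) − £106.90.
Month 1: interest £32.08; balance after payment £4,250.18.
Month 2: interest £31.52; balance after payment £4,174.80.
Month 3: interest £30.96; balance after payment £4,098.86.
Month 4: interest £30.40; balance after payment £4,022.36.
Month 5: interest £29.83; balance after payment £3,945.29.
Month 6: interest £29.26; balance after payment £3,867.66.
Month 7: interest £28.69; balance after payment £3,789.44.

£3,789.44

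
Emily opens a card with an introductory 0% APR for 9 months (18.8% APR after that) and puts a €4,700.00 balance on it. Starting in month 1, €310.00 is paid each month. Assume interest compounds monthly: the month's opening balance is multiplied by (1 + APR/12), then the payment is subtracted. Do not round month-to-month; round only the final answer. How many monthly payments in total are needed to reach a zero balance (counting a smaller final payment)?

16 payments

Promo months 1–9 at r₀ = 0%/12 = 0; months 10+ at r₁ = 18.8%/12 = 0.0156667.
After month 9 (no interest yet): B = €4,700.00 − 9·€310.00 = €1,910.00.
Then at r₁ with €310.00/mo: n₂ = −ln(1 − r₁·B/P)/ln(1+r₁) ≈ 6.53 → 7 more payments.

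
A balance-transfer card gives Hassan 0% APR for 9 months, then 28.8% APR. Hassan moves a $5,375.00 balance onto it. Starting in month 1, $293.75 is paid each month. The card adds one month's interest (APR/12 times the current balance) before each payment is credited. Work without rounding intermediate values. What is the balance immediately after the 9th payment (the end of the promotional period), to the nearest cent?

$2,731.25

Promo months 1–9 at r₀ = 0%/12 = 0; months 10+ at r₁ = 28.8%/12 = 0.024.
After month 9 (no interest yet): B = $5,375.00 − 9·$293.75 = $2,731.25.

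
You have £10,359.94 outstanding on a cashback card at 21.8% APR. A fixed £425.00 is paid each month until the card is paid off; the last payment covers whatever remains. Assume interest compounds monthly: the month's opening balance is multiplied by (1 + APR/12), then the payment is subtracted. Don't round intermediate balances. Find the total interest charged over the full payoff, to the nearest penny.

£3,448.30

Monthly rate r = 21.8%/12 = 1.81667% = 0.0181667.
Payoff takes n = ⌈−ln(1 − rB₀/P)/ln(1+r)⌉ = ⌈32.488⌉ = 33 payments; the last is £208.24.
Total paid = 32·£425.00 + £208.24 = £13,808.24.
Total interest = total paid − principal = £13,808.24 − £10,359.94 = £3,448.30.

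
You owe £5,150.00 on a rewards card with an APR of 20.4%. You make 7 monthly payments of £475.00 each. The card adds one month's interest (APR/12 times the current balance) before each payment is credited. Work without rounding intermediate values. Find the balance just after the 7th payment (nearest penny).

Monthly rate r = 20.4%/12 = 1.7% = 0.017.
Each month: B ← B·(1+r) − £475.00.
Month 1: interest £87.55; balance after payment £4,762.55.
Month 2: interest £80.96; balance after payment £4,368.51.
Month 3: interest £74.26; balance after payment £3,967.78.
Month 4: interest £67.45; balance after payment £3,560.23.
Month 5: interest £60.52; balance after payment £3,145.75.
Month 6: interest £53.48; balance after payment £2,724.23.
Month 7: interest £46.31; balance after payment £2,295.54.

£2,295.54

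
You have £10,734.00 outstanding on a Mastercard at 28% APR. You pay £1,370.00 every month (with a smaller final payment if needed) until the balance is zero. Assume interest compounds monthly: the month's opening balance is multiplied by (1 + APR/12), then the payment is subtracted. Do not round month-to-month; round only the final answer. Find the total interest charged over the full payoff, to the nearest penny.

Monthly rate r = 28%/12 = 2.33333% = 0.0233333.
Payoff takes n = ⌈−ln(1 − rB₀/P)/ln(1+r)⌉ = ⌈8.753⌉ = 9 payments; the last is £1,034.69.
Total paid = 8·£1,370.00 + £1,034.69 = £11,994.69.
Total interest = total paid − principal = £11,994.69 − £10,734.00 = £1,260.69.

£1,260.69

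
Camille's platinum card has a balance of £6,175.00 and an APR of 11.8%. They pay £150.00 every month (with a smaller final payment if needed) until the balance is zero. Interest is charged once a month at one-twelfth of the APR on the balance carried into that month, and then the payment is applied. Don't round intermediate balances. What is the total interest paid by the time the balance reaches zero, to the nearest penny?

Monthly rate r = 11.8%/12 = 0.983333% = 0.00983333.
Payoff takes n = ⌈−ln(1 − rB₀/P)/ln(1+r)⌉ = ⌈53.025⌉ = 54 payments; the last is £3.79.
Total paid = 53·£150.00 + £3.79 = £7,953.79.
Total interest = total paid − principal = £7,953.79 − £6,175.00 = £1,778.79.

£1,778.79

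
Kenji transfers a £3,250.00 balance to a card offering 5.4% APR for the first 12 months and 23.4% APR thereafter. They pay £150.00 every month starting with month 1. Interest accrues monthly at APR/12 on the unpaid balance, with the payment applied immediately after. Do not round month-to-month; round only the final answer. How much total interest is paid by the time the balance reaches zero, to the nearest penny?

£341.81

Promo months 1–12 at r₀ = 5.4%/12 = 0.0045; months 13+ at r₁ = 23.4%/12 = 0.0195.
After month 12: iterate B ← B·(1+r₀) − £150.00 for 12 months → £1,584.68.
Then at r₁ with £150.00/mo: n₂ = −ln(1 − r₁·B/P)/ln(1+r₁) ≈ 11.94 → 12 more payments.
Total paid = 23·£150.00 + £141.81 = £3,591.81; interest = £3,591.81 − £3,250.00 = £341.81.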